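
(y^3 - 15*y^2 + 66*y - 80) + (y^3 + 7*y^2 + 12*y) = 2*y^3 - 8*y^2 + 78*y - 80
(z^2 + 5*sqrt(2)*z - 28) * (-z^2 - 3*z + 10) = -z^4 - 5*sqrt(2)*z^3 - 3*z^3 - 15*sqrt(2)*z^2 + 38*z^2 + 50*sqrt(2)*z + 84*z - 280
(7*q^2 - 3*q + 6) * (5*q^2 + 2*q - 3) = 35*q^4 - q^3 + 3*q^2 + 21*q - 18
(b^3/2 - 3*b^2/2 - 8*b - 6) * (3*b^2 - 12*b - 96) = 3*b^5/2 - 21*b^4/2 - 54*b^3 + 222*b^2 + 840*b + 576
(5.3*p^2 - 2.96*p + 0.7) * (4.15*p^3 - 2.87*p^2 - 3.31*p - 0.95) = 21.995*p^5 - 27.495*p^4 - 6.1428*p^3 + 2.7536*p^2 + 0.495*p - 0.665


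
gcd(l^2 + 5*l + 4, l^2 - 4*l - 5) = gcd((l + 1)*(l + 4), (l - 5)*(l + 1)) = l + 1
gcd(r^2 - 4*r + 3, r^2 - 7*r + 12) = r - 3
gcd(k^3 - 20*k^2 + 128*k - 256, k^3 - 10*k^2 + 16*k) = k - 8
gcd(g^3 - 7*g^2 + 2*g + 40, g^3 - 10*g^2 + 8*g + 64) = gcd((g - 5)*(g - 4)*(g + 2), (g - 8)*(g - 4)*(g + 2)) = g^2 - 2*g - 8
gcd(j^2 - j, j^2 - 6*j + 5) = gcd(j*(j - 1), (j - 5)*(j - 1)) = j - 1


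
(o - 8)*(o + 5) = o^2 - 3*o - 40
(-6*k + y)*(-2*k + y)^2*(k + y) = -24*k^4 + 4*k^3*y + 18*k^2*y^2 - 9*k*y^3 + y^4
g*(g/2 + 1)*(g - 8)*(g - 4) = g^4/2 - 5*g^3 + 4*g^2 + 32*g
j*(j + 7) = j^2 + 7*j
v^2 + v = v*(v + 1)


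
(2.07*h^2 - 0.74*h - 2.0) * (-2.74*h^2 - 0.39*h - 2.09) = -5.6718*h^4 + 1.2203*h^3 + 1.4423*h^2 + 2.3266*h + 4.18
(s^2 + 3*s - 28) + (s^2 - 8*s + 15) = 2*s^2 - 5*s - 13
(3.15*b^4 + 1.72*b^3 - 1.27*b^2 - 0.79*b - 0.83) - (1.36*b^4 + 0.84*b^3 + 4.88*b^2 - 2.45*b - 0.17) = 1.79*b^4 + 0.88*b^3 - 6.15*b^2 + 1.66*b - 0.66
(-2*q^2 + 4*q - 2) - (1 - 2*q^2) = 4*q - 3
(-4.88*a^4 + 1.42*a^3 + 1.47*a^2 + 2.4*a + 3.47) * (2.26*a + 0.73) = -11.0288*a^5 - 0.3532*a^4 + 4.3588*a^3 + 6.4971*a^2 + 9.5942*a + 2.5331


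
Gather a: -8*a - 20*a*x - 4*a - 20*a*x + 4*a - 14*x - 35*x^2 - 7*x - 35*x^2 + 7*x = a*(-40*x - 8) - 70*x^2 - 14*x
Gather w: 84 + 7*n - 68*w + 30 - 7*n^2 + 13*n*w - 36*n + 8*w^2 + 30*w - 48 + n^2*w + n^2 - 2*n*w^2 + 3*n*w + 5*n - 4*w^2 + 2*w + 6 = -6*n^2 - 24*n + w^2*(4 - 2*n) + w*(n^2 + 16*n - 36) + 72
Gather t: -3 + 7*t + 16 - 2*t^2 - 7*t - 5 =8 - 2*t^2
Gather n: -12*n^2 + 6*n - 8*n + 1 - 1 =-12*n^2 - 2*n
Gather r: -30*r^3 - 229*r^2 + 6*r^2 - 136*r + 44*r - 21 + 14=-30*r^3 - 223*r^2 - 92*r - 7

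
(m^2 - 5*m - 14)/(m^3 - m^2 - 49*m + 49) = (m + 2)/(m^2 + 6*m - 7)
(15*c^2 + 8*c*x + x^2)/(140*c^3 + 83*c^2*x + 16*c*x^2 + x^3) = (3*c + x)/(28*c^2 + 11*c*x + x^2)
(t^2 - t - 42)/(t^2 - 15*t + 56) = (t + 6)/(t - 8)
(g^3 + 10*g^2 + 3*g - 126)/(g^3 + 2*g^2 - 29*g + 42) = (g + 6)/(g - 2)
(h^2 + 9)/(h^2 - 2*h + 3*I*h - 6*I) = (h - 3*I)/(h - 2)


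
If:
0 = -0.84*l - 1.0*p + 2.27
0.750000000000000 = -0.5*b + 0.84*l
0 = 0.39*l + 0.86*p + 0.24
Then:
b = 9.58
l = 6.60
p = -3.27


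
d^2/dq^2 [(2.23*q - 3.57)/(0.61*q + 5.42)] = (-2.22044604925031e-16*q - 17.402446)/(0.61*q + 5.42)^3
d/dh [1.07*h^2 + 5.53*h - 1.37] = 2.14*h + 5.53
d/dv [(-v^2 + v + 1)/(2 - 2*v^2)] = (v^2 + 1)/(2*(v^4 - 2*v^2 + 1))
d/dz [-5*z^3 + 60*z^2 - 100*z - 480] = -15*z^2 + 120*z - 100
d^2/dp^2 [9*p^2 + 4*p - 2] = 18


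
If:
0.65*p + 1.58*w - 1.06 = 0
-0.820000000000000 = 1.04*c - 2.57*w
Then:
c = 2.47115384615385*w - 0.788461538461538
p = 1.63076923076923 - 2.43076923076923*w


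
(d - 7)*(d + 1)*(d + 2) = d^3 - 4*d^2 - 19*d - 14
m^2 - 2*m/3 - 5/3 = (m - 5/3)*(m + 1)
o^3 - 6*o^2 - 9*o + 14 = (o - 7)*(o - 1)*(o + 2)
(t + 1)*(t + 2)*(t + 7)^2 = t^4 + 17*t^3 + 93*t^2 + 175*t + 98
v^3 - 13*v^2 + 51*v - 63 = (v - 7)*(v - 3)^2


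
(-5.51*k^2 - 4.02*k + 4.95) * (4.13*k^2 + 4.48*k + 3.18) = -22.7563*k^4 - 41.2874*k^3 - 15.0879*k^2 + 9.3924*k + 15.741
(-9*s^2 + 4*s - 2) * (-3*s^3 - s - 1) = 27*s^5 - 12*s^4 + 15*s^3 + 5*s^2 - 2*s + 2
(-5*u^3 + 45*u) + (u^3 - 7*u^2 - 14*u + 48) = -4*u^3 - 7*u^2 + 31*u + 48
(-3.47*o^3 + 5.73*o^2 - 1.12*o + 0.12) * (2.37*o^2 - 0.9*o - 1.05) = -8.2239*o^5 + 16.7031*o^4 - 4.1679*o^3 - 4.7241*o^2 + 1.068*o - 0.126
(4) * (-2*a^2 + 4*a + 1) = -8*a^2 + 16*a + 4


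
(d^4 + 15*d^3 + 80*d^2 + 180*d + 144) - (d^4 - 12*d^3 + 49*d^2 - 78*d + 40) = 27*d^3 + 31*d^2 + 258*d + 104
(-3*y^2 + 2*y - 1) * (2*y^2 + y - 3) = -6*y^4 + y^3 + 9*y^2 - 7*y + 3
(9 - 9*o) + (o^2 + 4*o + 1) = o^2 - 5*o + 10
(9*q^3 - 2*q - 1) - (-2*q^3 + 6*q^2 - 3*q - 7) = 11*q^3 - 6*q^2 + q + 6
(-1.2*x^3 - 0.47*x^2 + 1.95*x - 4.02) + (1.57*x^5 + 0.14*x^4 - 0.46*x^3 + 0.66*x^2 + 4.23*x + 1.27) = 1.57*x^5 + 0.14*x^4 - 1.66*x^3 + 0.19*x^2 + 6.18*x - 2.75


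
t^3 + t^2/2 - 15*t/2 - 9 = (t - 3)*(t + 3/2)*(t + 2)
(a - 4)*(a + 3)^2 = a^3 + 2*a^2 - 15*a - 36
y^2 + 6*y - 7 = (y - 1)*(y + 7)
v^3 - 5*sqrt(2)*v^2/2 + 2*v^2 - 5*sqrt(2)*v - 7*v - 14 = (v + 2)*(v - 7*sqrt(2)/2)*(v + sqrt(2))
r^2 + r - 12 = (r - 3)*(r + 4)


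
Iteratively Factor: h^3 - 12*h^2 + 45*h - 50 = (h - 2)*(h^2 - 10*h + 25) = (h - 5)*(h - 2)*(h - 5)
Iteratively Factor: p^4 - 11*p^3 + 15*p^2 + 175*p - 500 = (p - 5)*(p^3 - 6*p^2 - 15*p + 100) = (p - 5)*(p + 4)*(p^2 - 10*p + 25) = (p - 5)^2*(p + 4)*(p - 5)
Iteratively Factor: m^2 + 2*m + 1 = (m + 1)*(m + 1)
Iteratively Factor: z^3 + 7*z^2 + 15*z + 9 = (z + 3)*(z^2 + 4*z + 3) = (z + 1)*(z + 3)*(z + 3)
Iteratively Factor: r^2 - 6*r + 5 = (r - 1)*(r - 5)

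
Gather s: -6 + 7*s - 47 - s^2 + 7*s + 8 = -s^2 + 14*s - 45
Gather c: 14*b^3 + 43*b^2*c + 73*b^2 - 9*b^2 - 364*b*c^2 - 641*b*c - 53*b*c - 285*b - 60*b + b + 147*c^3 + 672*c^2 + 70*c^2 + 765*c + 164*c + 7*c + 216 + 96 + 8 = 14*b^3 + 64*b^2 - 344*b + 147*c^3 + c^2*(742 - 364*b) + c*(43*b^2 - 694*b + 936) + 320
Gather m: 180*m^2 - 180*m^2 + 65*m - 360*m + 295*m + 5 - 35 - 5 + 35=0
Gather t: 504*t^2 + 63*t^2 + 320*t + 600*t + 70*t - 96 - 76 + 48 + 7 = 567*t^2 + 990*t - 117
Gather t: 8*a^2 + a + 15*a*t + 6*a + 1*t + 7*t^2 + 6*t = 8*a^2 + 7*a + 7*t^2 + t*(15*a + 7)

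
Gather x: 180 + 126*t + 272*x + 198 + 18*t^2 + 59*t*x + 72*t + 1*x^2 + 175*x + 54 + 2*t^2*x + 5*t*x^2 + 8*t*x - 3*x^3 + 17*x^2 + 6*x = 18*t^2 + 198*t - 3*x^3 + x^2*(5*t + 18) + x*(2*t^2 + 67*t + 453) + 432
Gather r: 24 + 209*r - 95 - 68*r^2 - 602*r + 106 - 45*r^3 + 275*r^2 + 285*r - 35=-45*r^3 + 207*r^2 - 108*r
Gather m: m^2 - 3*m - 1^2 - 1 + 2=m^2 - 3*m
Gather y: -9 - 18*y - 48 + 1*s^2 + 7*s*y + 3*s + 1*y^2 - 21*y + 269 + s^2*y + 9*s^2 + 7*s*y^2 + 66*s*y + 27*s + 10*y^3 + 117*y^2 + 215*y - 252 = 10*s^2 + 30*s + 10*y^3 + y^2*(7*s + 118) + y*(s^2 + 73*s + 176) - 40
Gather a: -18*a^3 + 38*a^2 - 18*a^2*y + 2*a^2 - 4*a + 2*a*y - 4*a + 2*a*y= -18*a^3 + a^2*(40 - 18*y) + a*(4*y - 8)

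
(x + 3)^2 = x^2 + 6*x + 9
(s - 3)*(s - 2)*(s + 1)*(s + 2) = s^4 - 2*s^3 - 7*s^2 + 8*s + 12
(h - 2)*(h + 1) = h^2 - h - 2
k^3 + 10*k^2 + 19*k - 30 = (k - 1)*(k + 5)*(k + 6)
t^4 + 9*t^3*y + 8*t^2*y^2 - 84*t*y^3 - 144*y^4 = (t - 3*y)*(t + 2*y)*(t + 4*y)*(t + 6*y)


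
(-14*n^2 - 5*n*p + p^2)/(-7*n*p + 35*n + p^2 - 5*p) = (2*n + p)/(p - 5)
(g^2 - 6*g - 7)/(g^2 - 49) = (g + 1)/(g + 7)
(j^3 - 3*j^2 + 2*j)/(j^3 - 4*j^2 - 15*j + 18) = j*(j - 2)/(j^2 - 3*j - 18)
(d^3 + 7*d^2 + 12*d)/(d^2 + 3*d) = d + 4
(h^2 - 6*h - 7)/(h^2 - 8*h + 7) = (h + 1)/(h - 1)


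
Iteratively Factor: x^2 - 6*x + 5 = (x - 5)*(x - 1)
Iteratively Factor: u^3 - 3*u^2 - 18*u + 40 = (u - 5)*(u^2 + 2*u - 8) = (u - 5)*(u - 2)*(u + 4)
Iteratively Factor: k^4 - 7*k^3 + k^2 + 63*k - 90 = (k - 2)*(k^3 - 5*k^2 - 9*k + 45) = (k - 5)*(k - 2)*(k^2 - 9) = (k - 5)*(k - 2)*(k + 3)*(k - 3)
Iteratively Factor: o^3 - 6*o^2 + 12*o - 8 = (o - 2)*(o^2 - 4*o + 4) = (o - 2)^2*(o - 2)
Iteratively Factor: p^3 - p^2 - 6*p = (p - 3)*(p^2 + 2*p) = p*(p - 3)*(p + 2)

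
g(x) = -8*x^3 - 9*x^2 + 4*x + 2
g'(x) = -24*x^2 - 18*x + 4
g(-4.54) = 546.95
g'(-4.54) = -408.96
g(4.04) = -656.25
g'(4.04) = -460.44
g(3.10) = -310.42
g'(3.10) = -282.44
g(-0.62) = -2.03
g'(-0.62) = 5.93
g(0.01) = 2.04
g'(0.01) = 3.82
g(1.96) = -84.97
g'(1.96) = -123.48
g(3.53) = -447.92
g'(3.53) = -358.60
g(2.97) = -275.09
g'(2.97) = -261.16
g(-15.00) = 24917.00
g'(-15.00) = -5126.00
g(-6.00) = 1382.00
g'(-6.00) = -752.00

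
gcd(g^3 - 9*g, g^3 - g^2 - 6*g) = g^2 - 3*g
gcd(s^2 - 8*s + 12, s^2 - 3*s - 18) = s - 6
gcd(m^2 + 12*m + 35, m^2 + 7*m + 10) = m + 5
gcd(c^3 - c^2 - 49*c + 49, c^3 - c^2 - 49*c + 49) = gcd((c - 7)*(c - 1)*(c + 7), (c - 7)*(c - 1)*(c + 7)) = c^3 - c^2 - 49*c + 49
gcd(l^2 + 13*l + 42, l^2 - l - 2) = 1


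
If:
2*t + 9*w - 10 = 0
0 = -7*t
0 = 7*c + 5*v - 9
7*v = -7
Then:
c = 2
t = 0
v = -1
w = 10/9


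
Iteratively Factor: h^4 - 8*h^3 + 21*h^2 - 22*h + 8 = (h - 1)*(h^3 - 7*h^2 + 14*h - 8) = (h - 2)*(h - 1)*(h^2 - 5*h + 4) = (h - 2)*(h - 1)^2*(h - 4)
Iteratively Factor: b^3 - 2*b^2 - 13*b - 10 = (b - 5)*(b^2 + 3*b + 2) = (b - 5)*(b + 1)*(b + 2)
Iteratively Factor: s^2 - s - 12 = (s + 3)*(s - 4)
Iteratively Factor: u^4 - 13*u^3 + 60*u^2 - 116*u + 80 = (u - 4)*(u^3 - 9*u^2 + 24*u - 20) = (u - 4)*(u - 2)*(u^2 - 7*u + 10) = (u - 5)*(u - 4)*(u - 2)*(u - 2)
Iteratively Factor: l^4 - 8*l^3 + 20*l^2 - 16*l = (l - 2)*(l^3 - 6*l^2 + 8*l) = (l - 2)^2*(l^2 - 4*l) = l*(l - 2)^2*(l - 4)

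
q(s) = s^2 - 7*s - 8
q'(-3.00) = -13.00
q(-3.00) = 22.00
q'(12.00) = 17.00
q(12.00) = 52.00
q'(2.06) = -2.88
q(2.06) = -18.18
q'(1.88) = -3.24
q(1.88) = -17.63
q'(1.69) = -3.62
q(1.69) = -16.97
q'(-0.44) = -7.88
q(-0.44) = -4.73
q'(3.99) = 0.98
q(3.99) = -20.01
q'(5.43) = 3.86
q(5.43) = -16.53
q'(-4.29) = -15.58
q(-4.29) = 40.43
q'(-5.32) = -17.64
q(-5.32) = 57.54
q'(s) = 2*s - 7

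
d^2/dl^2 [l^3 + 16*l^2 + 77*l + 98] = 6*l + 32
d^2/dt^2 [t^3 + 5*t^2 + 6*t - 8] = 6*t + 10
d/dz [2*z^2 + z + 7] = 4*z + 1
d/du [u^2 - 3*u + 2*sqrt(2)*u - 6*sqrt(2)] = 2*u - 3 + 2*sqrt(2)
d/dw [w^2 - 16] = 2*w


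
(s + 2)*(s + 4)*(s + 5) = s^3 + 11*s^2 + 38*s + 40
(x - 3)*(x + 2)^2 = x^3 + x^2 - 8*x - 12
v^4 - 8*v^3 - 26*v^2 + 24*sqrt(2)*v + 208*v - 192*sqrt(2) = (v - 8)*(v - 3*sqrt(2))*(v - sqrt(2))*(v + 4*sqrt(2))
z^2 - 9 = (z - 3)*(z + 3)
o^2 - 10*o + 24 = (o - 6)*(o - 4)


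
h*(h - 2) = h^2 - 2*h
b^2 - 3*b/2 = b*(b - 3/2)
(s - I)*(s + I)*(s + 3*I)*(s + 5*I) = s^4 + 8*I*s^3 - 14*s^2 + 8*I*s - 15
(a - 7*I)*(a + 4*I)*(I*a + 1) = I*a^3 + 4*a^2 + 25*I*a + 28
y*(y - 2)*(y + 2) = y^3 - 4*y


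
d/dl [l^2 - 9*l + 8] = 2*l - 9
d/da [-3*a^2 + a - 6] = 1 - 6*a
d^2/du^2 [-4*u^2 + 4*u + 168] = -8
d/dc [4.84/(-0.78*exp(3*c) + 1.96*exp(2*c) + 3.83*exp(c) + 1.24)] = (11.3256*exp(2*c) - 18.9728*exp(c) - 18.5372)*exp(c)/(-0.78*exp(3*c) + 1.96*exp(2*c) + 3.83*exp(c) + 1.24)^2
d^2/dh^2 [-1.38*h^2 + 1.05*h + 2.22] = -2.76000000000000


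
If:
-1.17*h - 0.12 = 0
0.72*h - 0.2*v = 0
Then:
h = -0.10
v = -0.37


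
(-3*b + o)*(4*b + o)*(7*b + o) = -84*b^3 - 5*b^2*o + 8*b*o^2 + o^3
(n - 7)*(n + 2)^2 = n^3 - 3*n^2 - 24*n - 28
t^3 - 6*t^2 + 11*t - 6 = (t - 3)*(t - 2)*(t - 1)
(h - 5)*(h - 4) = h^2 - 9*h + 20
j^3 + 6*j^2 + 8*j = j*(j + 2)*(j + 4)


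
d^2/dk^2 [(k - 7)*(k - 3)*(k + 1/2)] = 6*k - 19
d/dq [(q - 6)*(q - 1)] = 2*q - 7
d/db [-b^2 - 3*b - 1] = -2*b - 3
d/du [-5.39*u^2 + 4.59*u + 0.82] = 4.59 - 10.78*u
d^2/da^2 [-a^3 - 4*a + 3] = -6*a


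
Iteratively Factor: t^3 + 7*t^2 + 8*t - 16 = (t + 4)*(t^2 + 3*t - 4) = (t - 1)*(t + 4)*(t + 4)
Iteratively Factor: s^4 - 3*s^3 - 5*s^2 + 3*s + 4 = (s - 1)*(s^3 - 2*s^2 - 7*s - 4) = (s - 4)*(s - 1)*(s^2 + 2*s + 1) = (s - 4)*(s - 1)*(s + 1)*(s + 1)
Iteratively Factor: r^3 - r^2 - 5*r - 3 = (r + 1)*(r^2 - 2*r - 3) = (r + 1)^2*(r - 3)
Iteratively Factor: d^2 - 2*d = (d)*(d - 2)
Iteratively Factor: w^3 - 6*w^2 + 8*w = (w)*(w^2 - 6*w + 8) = w*(w - 2)*(w - 4)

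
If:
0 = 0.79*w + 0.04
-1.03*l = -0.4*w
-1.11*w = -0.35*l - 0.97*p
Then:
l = -0.02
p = -0.05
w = -0.05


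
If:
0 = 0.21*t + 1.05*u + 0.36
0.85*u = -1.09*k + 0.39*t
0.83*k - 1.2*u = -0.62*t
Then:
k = 0.01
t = -0.49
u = -0.24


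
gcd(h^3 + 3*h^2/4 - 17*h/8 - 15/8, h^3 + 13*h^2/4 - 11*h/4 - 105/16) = h^2 - h/4 - 15/8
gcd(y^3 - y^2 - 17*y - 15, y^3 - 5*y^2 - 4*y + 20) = y - 5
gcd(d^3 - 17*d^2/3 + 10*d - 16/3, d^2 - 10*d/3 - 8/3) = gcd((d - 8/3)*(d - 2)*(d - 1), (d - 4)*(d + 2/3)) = 1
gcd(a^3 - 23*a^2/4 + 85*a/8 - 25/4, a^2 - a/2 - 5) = a - 5/2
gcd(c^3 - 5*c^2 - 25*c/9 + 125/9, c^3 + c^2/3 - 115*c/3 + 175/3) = c^2 - 20*c/3 + 25/3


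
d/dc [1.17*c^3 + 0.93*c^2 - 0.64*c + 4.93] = 3.51*c^2 + 1.86*c - 0.64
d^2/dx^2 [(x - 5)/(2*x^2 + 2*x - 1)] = 4*((4 - 3*x)*(2*x^2 + 2*x - 1) + 2*(x - 5)*(2*x + 1)^2)/(2*x^2 + 2*x - 1)^3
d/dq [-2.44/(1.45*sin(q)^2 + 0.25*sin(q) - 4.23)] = (7.076*sin(q) + 0.61)*cos(q)/(1.45*sin(q)^2 + 0.25*sin(q) - 4.23)^2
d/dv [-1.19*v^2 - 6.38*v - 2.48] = -2.38*v - 6.38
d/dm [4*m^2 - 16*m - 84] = 8*m - 16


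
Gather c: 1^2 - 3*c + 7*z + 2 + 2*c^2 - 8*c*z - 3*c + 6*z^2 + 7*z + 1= 2*c^2 + c*(-8*z - 6) + 6*z^2 + 14*z + 4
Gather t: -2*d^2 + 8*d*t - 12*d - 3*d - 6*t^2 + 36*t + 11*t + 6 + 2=-2*d^2 - 15*d - 6*t^2 + t*(8*d + 47) + 8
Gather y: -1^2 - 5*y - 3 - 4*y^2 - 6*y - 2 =-4*y^2 - 11*y - 6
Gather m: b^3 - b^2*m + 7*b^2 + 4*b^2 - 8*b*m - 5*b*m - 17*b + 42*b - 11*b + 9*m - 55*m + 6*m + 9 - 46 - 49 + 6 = b^3 + 11*b^2 + 14*b + m*(-b^2 - 13*b - 40) - 80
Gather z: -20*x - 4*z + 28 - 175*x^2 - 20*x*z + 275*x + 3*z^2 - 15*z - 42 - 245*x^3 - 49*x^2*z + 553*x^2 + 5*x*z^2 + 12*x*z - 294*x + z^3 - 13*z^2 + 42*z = -245*x^3 + 378*x^2 - 39*x + z^3 + z^2*(5*x - 10) + z*(-49*x^2 - 8*x + 23) - 14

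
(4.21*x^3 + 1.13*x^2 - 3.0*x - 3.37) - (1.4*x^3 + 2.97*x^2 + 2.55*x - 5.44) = 2.81*x^3 - 1.84*x^2 - 5.55*x + 2.07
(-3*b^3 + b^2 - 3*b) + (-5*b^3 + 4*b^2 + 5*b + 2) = -8*b^3 + 5*b^2 + 2*b + 2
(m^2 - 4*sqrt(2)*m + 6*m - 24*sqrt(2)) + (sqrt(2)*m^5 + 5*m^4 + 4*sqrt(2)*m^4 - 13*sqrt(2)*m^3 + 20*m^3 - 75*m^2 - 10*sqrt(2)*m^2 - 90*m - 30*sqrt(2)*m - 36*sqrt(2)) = sqrt(2)*m^5 + 5*m^4 + 4*sqrt(2)*m^4 - 13*sqrt(2)*m^3 + 20*m^3 - 74*m^2 - 10*sqrt(2)*m^2 - 84*m - 34*sqrt(2)*m - 60*sqrt(2)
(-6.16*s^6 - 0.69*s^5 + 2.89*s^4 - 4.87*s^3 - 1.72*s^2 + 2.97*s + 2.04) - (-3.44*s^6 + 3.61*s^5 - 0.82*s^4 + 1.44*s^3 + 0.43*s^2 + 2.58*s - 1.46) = -2.72*s^6 - 4.3*s^5 + 3.71*s^4 - 6.31*s^3 - 2.15*s^2 + 0.39*s + 3.5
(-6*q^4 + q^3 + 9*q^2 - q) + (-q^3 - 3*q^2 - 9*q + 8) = -6*q^4 + 6*q^2 - 10*q + 8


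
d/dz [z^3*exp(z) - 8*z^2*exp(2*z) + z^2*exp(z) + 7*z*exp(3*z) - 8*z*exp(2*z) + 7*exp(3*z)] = (z^3 - 16*z^2*exp(z) + 4*z^2 + 21*z*exp(2*z) - 32*z*exp(z) + 2*z + 28*exp(2*z) - 8*exp(z))*exp(z)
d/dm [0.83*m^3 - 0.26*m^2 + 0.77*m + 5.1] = 2.49*m^2 - 0.52*m + 0.77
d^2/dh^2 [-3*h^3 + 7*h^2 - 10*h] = 14 - 18*h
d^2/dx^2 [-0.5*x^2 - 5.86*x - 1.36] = -1.00000000000000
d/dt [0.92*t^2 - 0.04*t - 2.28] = 1.84*t - 0.04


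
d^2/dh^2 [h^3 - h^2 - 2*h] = 6*h - 2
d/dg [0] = 0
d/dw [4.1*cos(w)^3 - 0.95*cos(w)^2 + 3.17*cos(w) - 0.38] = (-12.3*cos(w)^2 + 1.9*cos(w) - 3.17)*sin(w)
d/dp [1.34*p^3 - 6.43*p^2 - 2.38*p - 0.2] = 4.02*p^2 - 12.86*p - 2.38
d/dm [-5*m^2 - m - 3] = -10*m - 1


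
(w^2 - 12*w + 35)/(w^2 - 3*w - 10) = (w - 7)/(w + 2)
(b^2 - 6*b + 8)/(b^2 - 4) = (b - 4)/(b + 2)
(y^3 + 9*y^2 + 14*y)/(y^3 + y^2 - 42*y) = (y + 2)/(y - 6)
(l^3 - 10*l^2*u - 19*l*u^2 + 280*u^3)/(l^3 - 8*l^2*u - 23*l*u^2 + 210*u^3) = (-l + 8*u)/(-l + 6*u)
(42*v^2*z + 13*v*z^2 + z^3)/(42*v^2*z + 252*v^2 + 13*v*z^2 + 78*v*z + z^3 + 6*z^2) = z/(z + 6)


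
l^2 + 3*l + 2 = (l + 1)*(l + 2)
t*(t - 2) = t^2 - 2*t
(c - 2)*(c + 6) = c^2 + 4*c - 12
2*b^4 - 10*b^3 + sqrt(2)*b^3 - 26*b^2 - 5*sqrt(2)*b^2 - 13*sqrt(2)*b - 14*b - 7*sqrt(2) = (b - 7)*(b + 1)*(sqrt(2)*b + 1)*(sqrt(2)*b + sqrt(2))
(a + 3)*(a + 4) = a^2 + 7*a + 12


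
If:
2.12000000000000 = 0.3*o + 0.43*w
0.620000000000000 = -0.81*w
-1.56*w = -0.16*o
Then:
No Solution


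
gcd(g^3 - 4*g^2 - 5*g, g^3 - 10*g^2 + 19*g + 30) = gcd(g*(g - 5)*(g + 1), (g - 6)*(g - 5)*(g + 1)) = g^2 - 4*g - 5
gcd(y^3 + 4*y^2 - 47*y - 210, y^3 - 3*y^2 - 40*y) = y + 5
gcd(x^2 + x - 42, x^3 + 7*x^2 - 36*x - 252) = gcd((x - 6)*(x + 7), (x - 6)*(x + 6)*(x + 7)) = x^2 + x - 42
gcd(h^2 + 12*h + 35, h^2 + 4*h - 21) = h + 7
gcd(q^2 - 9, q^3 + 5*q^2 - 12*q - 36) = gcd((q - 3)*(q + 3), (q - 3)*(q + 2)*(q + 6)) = q - 3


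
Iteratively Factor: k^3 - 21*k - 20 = (k + 1)*(k^2 - k - 20) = (k - 5)*(k + 1)*(k + 4)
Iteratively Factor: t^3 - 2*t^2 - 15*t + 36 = (t - 3)*(t^2 + t - 12) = (t - 3)^2*(t + 4)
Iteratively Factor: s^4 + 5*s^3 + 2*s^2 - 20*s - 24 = (s + 2)*(s^3 + 3*s^2 - 4*s - 12) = (s + 2)*(s + 3)*(s^2 - 4) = (s + 2)^2*(s + 3)*(s - 2)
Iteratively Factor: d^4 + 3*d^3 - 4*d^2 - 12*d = (d)*(d^3 + 3*d^2 - 4*d - 12) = d*(d - 2)*(d^2 + 5*d + 6) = d*(d - 2)*(d + 2)*(d + 3)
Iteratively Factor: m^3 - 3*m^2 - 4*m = (m)*(m^2 - 3*m - 4) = m*(m - 4)*(m + 1)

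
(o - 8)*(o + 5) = o^2 - 3*o - 40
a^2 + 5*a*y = a*(a + 5*y)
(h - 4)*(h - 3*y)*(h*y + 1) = h^3*y - 3*h^2*y^2 - 4*h^2*y + h^2 + 12*h*y^2 - 3*h*y - 4*h + 12*y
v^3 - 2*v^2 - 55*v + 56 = (v - 8)*(v - 1)*(v + 7)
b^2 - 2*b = b*(b - 2)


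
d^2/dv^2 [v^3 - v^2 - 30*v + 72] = 6*v - 2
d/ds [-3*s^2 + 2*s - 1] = 2 - 6*s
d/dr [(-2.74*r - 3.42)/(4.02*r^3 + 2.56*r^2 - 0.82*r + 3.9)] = (22.0296*r^3 + 48.2596*r^2 + 17.5104*r - 13.4904)/(16.1604*r^6 + 20.5824*r^5 - 0.0391999999999983*r^4 + 27.1576*r^3 + 20.6404*r^2 - 6.396*r + 15.21)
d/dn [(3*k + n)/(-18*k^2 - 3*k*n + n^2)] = -1/(36*k^2 - 12*k*n + n^2)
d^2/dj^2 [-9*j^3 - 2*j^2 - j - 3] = -54*j - 4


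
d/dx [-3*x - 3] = -3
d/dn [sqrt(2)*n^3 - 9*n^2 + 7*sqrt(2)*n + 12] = 3*sqrt(2)*n^2 - 18*n + 7*sqrt(2)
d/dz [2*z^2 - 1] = 4*z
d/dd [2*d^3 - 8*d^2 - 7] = 2*d*(3*d - 8)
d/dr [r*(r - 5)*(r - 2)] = 3*r^2 - 14*r + 10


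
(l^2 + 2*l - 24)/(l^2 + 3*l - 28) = (l + 6)/(l + 7)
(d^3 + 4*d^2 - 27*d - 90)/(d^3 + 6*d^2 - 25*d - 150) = (d + 3)/(d + 5)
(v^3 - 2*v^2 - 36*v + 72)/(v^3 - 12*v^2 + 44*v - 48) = (v + 6)/(v - 4)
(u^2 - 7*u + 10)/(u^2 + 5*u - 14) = (u - 5)/(u + 7)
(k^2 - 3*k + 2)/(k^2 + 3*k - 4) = (k - 2)/(k + 4)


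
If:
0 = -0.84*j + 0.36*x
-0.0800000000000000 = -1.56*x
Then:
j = 0.02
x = 0.05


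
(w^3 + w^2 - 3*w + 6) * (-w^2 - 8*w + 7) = -w^5 - 9*w^4 + 2*w^3 + 25*w^2 - 69*w + 42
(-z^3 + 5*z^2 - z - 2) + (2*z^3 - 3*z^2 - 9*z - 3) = z^3 + 2*z^2 - 10*z - 5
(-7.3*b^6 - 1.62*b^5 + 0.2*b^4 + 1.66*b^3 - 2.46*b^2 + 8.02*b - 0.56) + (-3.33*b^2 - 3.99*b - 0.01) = -7.3*b^6 - 1.62*b^5 + 0.2*b^4 + 1.66*b^3 - 5.79*b^2 + 4.03*b - 0.57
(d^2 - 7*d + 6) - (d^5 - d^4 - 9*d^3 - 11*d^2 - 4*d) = -d^5 + d^4 + 9*d^3 + 12*d^2 - 3*d + 6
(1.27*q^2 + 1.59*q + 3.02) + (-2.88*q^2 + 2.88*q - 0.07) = -1.61*q^2 + 4.47*q + 2.95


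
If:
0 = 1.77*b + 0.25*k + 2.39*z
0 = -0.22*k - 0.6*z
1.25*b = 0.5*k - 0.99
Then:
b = 6.07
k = 17.17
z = -6.29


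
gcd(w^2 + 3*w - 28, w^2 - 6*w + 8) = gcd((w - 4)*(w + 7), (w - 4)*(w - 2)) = w - 4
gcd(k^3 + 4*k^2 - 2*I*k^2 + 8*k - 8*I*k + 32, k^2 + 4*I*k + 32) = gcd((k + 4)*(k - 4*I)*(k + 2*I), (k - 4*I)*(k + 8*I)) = k - 4*I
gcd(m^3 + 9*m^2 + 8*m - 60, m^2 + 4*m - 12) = m^2 + 4*m - 12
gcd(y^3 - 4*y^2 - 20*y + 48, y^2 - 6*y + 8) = y - 2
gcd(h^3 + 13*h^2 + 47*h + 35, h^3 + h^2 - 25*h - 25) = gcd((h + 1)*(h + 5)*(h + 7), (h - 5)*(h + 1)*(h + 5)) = h^2 + 6*h + 5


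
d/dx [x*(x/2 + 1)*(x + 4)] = 3*x^2/2 + 6*x + 4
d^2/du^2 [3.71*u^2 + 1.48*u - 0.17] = 7.42000000000000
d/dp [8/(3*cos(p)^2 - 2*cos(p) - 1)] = 16*(3*cos(p) - 1)*sin(p)/(-3*cos(p)^2 + 2*cos(p) + 1)^2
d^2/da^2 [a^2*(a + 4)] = 6*a + 8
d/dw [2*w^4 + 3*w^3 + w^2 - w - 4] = 8*w^3 + 9*w^2 + 2*w - 1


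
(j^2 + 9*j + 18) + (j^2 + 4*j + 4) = 2*j^2 + 13*j + 22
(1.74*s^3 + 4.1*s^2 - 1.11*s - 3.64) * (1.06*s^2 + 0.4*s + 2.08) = 1.8444*s^5 + 5.042*s^4 + 4.0826*s^3 + 4.2256*s^2 - 3.7648*s - 7.5712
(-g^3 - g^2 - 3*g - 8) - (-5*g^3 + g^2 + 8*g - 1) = 4*g^3 - 2*g^2 - 11*g - 7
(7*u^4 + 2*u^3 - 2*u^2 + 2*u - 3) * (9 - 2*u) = -14*u^5 + 59*u^4 + 22*u^3 - 22*u^2 + 24*u - 27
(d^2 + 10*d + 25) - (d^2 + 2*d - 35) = 8*d + 60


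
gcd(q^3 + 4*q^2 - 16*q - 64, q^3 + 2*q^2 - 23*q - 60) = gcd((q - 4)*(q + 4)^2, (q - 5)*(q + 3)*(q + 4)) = q + 4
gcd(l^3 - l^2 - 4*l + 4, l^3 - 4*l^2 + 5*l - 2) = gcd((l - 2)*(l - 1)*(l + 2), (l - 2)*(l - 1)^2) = l^2 - 3*l + 2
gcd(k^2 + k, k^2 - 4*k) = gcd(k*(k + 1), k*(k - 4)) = k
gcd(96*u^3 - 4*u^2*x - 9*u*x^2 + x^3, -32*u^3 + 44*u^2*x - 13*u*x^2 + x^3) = 32*u^2 - 12*u*x + x^2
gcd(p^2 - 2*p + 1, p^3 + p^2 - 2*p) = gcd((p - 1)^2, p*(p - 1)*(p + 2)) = p - 1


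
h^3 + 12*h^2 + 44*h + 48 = (h + 2)*(h + 4)*(h + 6)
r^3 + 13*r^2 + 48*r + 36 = (r + 1)*(r + 6)^2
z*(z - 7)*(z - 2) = z^3 - 9*z^2 + 14*z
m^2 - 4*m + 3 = (m - 3)*(m - 1)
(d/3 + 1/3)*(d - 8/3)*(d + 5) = d^3/3 + 10*d^2/9 - 11*d/3 - 40/9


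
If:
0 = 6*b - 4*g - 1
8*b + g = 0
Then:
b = 1/38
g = -4/19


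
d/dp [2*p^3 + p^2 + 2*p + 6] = 6*p^2 + 2*p + 2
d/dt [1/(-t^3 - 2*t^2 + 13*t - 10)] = (3*t^2 + 4*t - 13)/(t^3 + 2*t^2 - 13*t + 10)^2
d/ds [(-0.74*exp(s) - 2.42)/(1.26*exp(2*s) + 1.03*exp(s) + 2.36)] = (0.9324*exp(2*s) + 6.0984*exp(s) + 0.7462)*exp(s)/(1.5876*exp(4*s) + 2.5956*exp(3*s) + 7.0081*exp(2*s) + 4.8616*exp(s) + 5.5696)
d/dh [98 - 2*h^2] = -4*h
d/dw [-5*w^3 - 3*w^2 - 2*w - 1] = -15*w^2 - 6*w - 2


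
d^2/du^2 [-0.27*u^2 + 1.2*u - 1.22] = -0.540000000000000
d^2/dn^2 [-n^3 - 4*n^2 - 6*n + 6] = -6*n - 8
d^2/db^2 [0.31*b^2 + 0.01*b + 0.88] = 0.620000000000000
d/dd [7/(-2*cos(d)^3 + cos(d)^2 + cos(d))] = 7*(-6*cos(d)^2 + 2*cos(d) + 1)*sin(d)/((cos(d) - cos(2*d))^2*cos(d)^2)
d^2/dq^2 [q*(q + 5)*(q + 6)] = 6*q + 22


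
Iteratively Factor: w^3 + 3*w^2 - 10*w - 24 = (w + 4)*(w^2 - w - 6) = (w + 2)*(w + 4)*(w - 3)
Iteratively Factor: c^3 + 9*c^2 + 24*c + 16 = (c + 4)*(c^2 + 5*c + 4) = (c + 4)^2*(c + 1)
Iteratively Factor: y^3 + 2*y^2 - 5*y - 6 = (y - 2)*(y^2 + 4*y + 3) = (y - 2)*(y + 3)*(y + 1)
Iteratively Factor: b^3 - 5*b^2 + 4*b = (b)*(b^2 - 5*b + 4) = b*(b - 4)*(b - 1)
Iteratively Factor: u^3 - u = (u + 1)*(u^2 - u) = (u - 1)*(u + 1)*(u)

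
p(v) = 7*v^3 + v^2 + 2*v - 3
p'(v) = 21*v^2 + 2*v + 2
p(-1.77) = -42.22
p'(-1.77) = 64.25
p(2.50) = 117.62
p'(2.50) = 138.25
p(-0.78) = -7.27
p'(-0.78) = 13.22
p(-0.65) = -5.80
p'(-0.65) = 9.57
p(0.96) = 6.03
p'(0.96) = 23.27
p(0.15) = -2.65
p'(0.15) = 2.77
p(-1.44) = -24.71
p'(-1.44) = 42.67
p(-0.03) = -3.06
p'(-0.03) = 1.96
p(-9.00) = -5043.00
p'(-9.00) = 1685.00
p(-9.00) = -5043.00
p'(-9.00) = 1685.00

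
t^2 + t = t*(t + 1)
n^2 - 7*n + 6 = (n - 6)*(n - 1)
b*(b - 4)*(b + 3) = b^3 - b^2 - 12*b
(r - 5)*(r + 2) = r^2 - 3*r - 10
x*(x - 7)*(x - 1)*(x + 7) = x^4 - x^3 - 49*x^2 + 49*x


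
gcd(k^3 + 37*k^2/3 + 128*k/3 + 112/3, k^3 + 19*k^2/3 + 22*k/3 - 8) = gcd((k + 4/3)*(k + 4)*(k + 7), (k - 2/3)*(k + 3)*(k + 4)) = k + 4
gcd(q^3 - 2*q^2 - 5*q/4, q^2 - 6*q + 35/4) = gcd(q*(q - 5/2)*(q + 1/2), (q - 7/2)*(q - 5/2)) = q - 5/2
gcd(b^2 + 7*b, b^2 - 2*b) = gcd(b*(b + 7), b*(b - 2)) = b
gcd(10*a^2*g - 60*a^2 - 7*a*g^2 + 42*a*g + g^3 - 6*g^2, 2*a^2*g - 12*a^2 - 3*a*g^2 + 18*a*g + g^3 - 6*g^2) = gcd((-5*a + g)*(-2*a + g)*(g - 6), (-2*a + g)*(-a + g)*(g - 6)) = 2*a*g - 12*a - g^2 + 6*g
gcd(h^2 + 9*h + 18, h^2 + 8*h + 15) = h + 3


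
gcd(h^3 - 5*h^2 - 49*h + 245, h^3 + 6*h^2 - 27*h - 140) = h^2 + 2*h - 35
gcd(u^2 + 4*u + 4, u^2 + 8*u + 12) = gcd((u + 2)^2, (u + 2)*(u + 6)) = u + 2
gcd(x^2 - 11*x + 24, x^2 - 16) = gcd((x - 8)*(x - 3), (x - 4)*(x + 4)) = 1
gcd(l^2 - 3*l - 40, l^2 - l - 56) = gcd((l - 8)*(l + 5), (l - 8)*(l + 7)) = l - 8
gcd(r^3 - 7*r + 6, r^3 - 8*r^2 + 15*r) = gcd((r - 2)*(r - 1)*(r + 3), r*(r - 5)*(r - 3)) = 1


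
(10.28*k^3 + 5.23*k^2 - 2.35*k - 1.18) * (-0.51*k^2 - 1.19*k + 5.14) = -5.2428*k^5 - 14.9005*k^4 + 47.814*k^3 + 30.2805*k^2 - 10.6748*k - 6.0652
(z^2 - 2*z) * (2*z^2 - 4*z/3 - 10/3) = 2*z^4 - 16*z^3/3 - 2*z^2/3 + 20*z/3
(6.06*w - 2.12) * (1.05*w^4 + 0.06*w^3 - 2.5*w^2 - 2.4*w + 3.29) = 6.363*w^5 - 1.8624*w^4 - 15.2772*w^3 - 9.244*w^2 + 25.0254*w - 6.9748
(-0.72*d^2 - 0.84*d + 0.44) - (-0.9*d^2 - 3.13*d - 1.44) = 0.18*d^2 + 2.29*d + 1.88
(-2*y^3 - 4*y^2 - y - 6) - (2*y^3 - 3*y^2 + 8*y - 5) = -4*y^3 - y^2 - 9*y - 1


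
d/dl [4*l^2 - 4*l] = 8*l - 4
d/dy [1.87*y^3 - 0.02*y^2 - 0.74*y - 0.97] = 5.61*y^2 - 0.04*y - 0.74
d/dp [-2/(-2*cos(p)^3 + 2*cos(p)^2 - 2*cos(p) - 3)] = 4*(3*cos(p)^2 - 2*cos(p) + 1)*sin(p)/(-7*cos(p)/2 + cos(2*p) - cos(3*p)/2 - 2)^2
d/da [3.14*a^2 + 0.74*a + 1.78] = 6.28*a + 0.74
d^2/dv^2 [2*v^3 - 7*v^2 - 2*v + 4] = 12*v - 14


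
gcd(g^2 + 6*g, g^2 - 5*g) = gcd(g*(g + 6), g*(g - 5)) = g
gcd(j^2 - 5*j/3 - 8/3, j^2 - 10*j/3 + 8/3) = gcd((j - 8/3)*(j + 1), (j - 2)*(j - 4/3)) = 1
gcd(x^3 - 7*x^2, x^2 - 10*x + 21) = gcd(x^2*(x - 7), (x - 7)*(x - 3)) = x - 7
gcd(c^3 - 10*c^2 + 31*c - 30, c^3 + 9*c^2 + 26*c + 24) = 1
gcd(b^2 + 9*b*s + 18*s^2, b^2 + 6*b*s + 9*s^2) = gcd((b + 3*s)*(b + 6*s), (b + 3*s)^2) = b + 3*s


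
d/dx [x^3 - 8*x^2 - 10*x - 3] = 3*x^2 - 16*x - 10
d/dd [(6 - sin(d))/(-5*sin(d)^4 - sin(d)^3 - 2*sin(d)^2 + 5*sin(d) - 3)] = (-15*sin(d)^4 + 118*sin(d)^3 + 16*sin(d)^2 + 24*sin(d) - 27)*cos(d)/(5*sin(d)^4 + sin(d)^3 + 2*sin(d)^2 - 5*sin(d) + 3)^2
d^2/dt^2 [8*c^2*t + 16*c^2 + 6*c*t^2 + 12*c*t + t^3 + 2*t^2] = 12*c + 6*t + 4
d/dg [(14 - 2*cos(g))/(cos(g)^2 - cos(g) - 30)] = 2*(sin(g)^2 + 14*cos(g) - 38)*sin(g)/(sin(g)^2 + cos(g) + 29)^2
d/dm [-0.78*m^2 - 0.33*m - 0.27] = -1.56*m - 0.33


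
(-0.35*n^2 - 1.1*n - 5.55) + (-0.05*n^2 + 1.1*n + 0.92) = -0.4*n^2 - 4.63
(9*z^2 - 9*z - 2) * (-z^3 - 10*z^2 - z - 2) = -9*z^5 - 81*z^4 + 83*z^3 + 11*z^2 + 20*z + 4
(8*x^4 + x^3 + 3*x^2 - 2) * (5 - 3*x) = -24*x^5 + 37*x^4 - 4*x^3 + 15*x^2 + 6*x - 10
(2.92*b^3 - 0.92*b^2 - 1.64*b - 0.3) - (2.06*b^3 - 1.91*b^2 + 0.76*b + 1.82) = 0.86*b^3 + 0.99*b^2 - 2.4*b - 2.12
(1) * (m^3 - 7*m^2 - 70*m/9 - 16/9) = m^3 - 7*m^2 - 70*m/9 - 16/9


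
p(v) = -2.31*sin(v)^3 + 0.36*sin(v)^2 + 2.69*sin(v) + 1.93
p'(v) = -6.93*sin(v)^2*cos(v) + 0.72*sin(v)*cos(v) + 2.69*cos(v)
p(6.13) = 1.54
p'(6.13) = 2.39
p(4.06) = 1.18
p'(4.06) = 1.37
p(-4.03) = 3.15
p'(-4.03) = 0.58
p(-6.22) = 2.10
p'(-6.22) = 2.70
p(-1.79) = 1.80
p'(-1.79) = 1.00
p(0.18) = 2.41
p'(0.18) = 2.55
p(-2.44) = 0.96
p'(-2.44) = 0.51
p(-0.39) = 1.09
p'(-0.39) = 1.31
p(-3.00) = 1.56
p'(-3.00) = -2.43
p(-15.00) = 0.97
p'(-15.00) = 0.54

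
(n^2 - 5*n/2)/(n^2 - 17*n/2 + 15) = n/(n - 6)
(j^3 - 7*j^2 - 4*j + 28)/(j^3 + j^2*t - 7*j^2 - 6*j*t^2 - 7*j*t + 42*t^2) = (4 - j^2)/(-j^2 - j*t + 6*t^2)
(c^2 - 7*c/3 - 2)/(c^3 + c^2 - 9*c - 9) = (c + 2/3)/(c^2 + 4*c + 3)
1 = 1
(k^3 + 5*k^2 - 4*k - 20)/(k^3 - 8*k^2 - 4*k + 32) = (k + 5)/(k - 8)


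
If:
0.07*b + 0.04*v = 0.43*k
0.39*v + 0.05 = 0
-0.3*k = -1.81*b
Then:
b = -0.00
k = -0.01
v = -0.13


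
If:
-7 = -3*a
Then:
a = 7/3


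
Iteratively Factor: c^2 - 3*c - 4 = (c + 1)*(c - 4)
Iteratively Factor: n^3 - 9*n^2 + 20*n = (n)*(n^2 - 9*n + 20) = n*(n - 5)*(n - 4)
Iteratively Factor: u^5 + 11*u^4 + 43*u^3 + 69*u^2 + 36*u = (u + 1)*(u^4 + 10*u^3 + 33*u^2 + 36*u) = (u + 1)*(u + 4)*(u^3 + 6*u^2 + 9*u) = (u + 1)*(u + 3)*(u + 4)*(u^2 + 3*u) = (u + 1)*(u + 3)^2*(u + 4)*(u)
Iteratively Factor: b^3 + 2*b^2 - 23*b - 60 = (b + 3)*(b^2 - b - 20) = (b - 5)*(b + 3)*(b + 4)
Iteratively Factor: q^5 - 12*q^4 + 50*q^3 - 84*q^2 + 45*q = (q - 1)*(q^4 - 11*q^3 + 39*q^2 - 45*q) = (q - 3)*(q - 1)*(q^3 - 8*q^2 + 15*q) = (q - 3)^2*(q - 1)*(q^2 - 5*q) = q*(q - 3)^2*(q - 1)*(q - 5)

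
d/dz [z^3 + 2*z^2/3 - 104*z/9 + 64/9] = 3*z^2 + 4*z/3 - 104/9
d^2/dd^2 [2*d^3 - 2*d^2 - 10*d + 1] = 12*d - 4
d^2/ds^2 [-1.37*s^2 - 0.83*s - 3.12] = -2.74000000000000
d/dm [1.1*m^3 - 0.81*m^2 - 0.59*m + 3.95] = 3.3*m^2 - 1.62*m - 0.59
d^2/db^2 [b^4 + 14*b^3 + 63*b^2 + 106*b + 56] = 12*b^2 + 84*b + 126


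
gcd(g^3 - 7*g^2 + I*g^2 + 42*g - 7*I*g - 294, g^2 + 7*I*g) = g + 7*I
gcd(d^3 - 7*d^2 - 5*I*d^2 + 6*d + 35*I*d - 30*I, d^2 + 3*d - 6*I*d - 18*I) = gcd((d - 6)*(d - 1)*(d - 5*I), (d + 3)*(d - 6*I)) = 1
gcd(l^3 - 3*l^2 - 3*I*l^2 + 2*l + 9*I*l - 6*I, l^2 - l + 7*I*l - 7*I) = l - 1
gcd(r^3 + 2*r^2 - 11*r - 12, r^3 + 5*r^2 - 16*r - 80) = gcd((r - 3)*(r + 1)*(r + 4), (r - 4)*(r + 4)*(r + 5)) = r + 4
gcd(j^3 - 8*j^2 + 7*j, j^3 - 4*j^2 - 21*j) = j^2 - 7*j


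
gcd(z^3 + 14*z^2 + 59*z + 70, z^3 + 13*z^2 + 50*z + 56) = z^2 + 9*z + 14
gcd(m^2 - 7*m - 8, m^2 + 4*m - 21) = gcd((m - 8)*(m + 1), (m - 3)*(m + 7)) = 1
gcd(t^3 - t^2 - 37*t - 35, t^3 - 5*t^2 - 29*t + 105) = t^2 - 2*t - 35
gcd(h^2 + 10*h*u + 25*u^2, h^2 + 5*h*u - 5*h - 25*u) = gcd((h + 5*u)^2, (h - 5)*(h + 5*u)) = h + 5*u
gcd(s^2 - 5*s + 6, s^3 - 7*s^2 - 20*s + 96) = s - 3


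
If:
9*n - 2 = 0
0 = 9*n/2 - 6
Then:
No Solution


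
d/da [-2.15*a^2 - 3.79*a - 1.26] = -4.3*a - 3.79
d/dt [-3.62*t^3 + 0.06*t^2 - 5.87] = t*(0.12 - 10.86*t)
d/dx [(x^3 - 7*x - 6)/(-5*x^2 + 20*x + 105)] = (-x^4 + 8*x^3 + 56*x^2 - 12*x - 123)/(5*(x^4 - 8*x^3 - 26*x^2 + 168*x + 441))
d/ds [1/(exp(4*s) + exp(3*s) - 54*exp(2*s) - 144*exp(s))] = (-4*exp(3*s) - 3*exp(2*s) + 108*exp(s) + 144)*exp(-s)/(exp(3*s) + exp(2*s) - 54*exp(s) - 144)^2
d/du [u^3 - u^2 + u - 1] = 3*u^2 - 2*u + 1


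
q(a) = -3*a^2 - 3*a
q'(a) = -6*a - 3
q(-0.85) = 0.38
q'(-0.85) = 2.10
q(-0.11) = 0.29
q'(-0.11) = -2.34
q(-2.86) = -15.96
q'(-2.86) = 14.16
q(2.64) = -28.83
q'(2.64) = -18.84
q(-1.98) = -5.82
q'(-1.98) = 8.88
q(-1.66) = -3.29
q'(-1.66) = 6.96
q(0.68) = -3.43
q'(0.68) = -7.08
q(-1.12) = -0.40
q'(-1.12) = 3.72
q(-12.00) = -396.00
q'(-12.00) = 69.00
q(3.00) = -36.00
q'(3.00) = -21.00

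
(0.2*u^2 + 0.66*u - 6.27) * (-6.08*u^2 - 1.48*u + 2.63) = -1.216*u^4 - 4.3088*u^3 + 37.6708*u^2 + 11.0154*u - 16.4901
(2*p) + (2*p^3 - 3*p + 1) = 2*p^3 - p + 1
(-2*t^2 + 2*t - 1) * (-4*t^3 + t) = 8*t^5 - 8*t^4 + 2*t^3 + 2*t^2 - t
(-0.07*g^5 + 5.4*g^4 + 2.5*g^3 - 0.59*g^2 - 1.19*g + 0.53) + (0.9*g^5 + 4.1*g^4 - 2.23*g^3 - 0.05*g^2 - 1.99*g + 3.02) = 0.83*g^5 + 9.5*g^4 + 0.27*g^3 - 0.64*g^2 - 3.18*g + 3.55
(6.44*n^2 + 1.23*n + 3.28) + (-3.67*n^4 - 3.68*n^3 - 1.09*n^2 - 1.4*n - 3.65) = -3.67*n^4 - 3.68*n^3 + 5.35*n^2 - 0.17*n - 0.37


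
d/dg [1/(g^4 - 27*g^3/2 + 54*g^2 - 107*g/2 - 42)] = 2*(-8*g^3 + 81*g^2 - 216*g + 107)/(-2*g^4 + 27*g^3 - 108*g^2 + 107*g + 84)^2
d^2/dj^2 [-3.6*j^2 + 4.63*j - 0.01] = -7.20000000000000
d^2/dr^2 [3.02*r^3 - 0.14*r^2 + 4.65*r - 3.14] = 18.12*r - 0.28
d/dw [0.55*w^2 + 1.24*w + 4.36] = 1.1*w + 1.24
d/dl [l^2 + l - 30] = 2*l + 1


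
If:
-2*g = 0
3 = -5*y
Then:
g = 0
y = -3/5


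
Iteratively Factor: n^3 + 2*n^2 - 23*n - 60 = (n + 3)*(n^2 - n - 20) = (n - 5)*(n + 3)*(n + 4)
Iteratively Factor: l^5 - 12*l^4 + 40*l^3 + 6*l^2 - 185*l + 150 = (l - 5)*(l^4 - 7*l^3 + 5*l^2 + 31*l - 30) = (l - 5)*(l - 3)*(l^3 - 4*l^2 - 7*l + 10) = (l - 5)*(l - 3)*(l - 1)*(l^2 - 3*l - 10) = (l - 5)*(l - 3)*(l - 1)*(l + 2)*(l - 5)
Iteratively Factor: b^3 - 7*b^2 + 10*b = (b - 2)*(b^2 - 5*b) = b*(b - 2)*(b - 5)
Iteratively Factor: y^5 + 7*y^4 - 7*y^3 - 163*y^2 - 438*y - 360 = (y - 5)*(y^4 + 12*y^3 + 53*y^2 + 102*y + 72) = (y - 5)*(y + 4)*(y^3 + 8*y^2 + 21*y + 18) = (y - 5)*(y + 2)*(y + 4)*(y^2 + 6*y + 9) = (y - 5)*(y + 2)*(y + 3)*(y + 4)*(y + 3)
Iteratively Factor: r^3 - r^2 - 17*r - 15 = (r + 1)*(r^2 - 2*r - 15) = (r + 1)*(r + 3)*(r - 5)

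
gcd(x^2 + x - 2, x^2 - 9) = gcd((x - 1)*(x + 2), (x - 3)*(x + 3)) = 1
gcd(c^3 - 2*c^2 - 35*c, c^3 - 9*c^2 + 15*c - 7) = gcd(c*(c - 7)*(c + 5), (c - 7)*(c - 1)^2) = c - 7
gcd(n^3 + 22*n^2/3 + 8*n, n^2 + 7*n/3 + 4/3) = n + 4/3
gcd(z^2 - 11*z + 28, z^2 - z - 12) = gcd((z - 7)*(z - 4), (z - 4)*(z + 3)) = z - 4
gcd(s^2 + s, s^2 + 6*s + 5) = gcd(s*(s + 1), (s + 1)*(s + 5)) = s + 1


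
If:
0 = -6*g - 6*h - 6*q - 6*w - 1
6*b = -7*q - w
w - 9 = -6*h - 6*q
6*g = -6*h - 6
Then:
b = w - 35/36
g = -5*w/6 - 5/3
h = 5*w/6 + 2/3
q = 5/6 - w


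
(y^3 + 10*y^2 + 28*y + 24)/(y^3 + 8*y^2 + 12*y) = (y + 2)/y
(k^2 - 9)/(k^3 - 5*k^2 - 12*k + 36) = (k - 3)/(k^2 - 8*k + 12)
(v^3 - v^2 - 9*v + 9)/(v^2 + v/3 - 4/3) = 3*(v^2 - 9)/(3*v + 4)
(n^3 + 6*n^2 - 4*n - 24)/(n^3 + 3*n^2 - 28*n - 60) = (n - 2)/(n - 5)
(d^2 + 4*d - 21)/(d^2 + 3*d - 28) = (d - 3)/(d - 4)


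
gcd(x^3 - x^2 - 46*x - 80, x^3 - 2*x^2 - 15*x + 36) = 1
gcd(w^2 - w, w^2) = w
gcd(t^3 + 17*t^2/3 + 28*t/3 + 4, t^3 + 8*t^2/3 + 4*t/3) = t^2 + 8*t/3 + 4/3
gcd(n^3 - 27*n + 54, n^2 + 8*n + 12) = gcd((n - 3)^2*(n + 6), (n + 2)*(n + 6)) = n + 6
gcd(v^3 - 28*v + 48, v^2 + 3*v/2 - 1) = 1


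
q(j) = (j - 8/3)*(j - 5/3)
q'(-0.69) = -5.71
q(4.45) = 4.96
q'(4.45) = 4.57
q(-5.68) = 61.32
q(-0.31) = 5.88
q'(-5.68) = -15.69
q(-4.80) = 48.28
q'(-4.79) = -13.91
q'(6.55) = 8.77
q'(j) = 2*j - 13/3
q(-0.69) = 7.91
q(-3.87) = 36.19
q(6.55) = 18.96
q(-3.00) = 26.44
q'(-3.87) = -12.07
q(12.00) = 96.44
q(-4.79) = 48.15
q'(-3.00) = -10.33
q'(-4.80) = -13.93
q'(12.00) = 19.67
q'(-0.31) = -4.95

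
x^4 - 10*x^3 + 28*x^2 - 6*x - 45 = (x - 5)*(x - 3)^2*(x + 1)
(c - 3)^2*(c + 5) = c^3 - c^2 - 21*c + 45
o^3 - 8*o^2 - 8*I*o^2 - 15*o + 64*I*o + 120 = (o - 8)*(o - 5*I)*(o - 3*I)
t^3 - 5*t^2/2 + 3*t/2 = t*(t - 3/2)*(t - 1)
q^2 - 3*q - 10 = (q - 5)*(q + 2)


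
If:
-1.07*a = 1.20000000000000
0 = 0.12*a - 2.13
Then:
No Solution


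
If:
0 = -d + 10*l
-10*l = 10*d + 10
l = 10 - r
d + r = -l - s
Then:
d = -10/11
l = -1/11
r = 111/11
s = -100/11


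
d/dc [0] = 0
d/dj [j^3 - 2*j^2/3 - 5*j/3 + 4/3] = 3*j^2 - 4*j/3 - 5/3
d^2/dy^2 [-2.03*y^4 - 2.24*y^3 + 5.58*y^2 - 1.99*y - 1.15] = -24.36*y^2 - 13.44*y + 11.16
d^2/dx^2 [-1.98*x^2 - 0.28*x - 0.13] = -3.96000000000000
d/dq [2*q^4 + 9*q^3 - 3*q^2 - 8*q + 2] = 8*q^3 + 27*q^2 - 6*q - 8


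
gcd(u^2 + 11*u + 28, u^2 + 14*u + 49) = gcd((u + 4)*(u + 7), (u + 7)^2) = u + 7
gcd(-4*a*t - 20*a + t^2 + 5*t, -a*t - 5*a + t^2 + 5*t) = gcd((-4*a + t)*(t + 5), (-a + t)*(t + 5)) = t + 5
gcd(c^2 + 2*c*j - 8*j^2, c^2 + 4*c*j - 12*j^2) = c - 2*j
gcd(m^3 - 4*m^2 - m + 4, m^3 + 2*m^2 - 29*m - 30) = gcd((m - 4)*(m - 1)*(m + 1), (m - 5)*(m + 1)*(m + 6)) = m + 1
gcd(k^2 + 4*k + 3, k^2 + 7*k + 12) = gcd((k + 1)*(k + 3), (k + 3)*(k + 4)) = k + 3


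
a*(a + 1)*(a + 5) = a^3 + 6*a^2 + 5*a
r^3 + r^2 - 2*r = r*(r - 1)*(r + 2)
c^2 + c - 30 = (c - 5)*(c + 6)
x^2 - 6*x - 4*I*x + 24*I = (x - 6)*(x - 4*I)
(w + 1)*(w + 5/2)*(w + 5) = w^3 + 17*w^2/2 + 20*w + 25/2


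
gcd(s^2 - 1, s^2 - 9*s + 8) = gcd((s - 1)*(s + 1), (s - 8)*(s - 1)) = s - 1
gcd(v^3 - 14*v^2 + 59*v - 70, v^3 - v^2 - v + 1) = 1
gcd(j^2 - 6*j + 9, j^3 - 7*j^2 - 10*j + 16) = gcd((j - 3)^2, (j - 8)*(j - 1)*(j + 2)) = 1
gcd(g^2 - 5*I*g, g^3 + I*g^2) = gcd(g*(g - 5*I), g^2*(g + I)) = g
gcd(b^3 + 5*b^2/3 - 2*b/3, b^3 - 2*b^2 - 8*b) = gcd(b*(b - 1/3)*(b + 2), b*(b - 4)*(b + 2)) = b^2 + 2*b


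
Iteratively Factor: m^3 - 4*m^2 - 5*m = (m - 5)*(m^2 + m) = (m - 5)*(m + 1)*(m)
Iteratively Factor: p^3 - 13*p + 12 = (p + 4)*(p^2 - 4*p + 3) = (p - 3)*(p + 4)*(p - 1)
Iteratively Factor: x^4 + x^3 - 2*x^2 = (x)*(x^3 + x^2 - 2*x) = x*(x - 1)*(x^2 + 2*x) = x*(x - 1)*(x + 2)*(x)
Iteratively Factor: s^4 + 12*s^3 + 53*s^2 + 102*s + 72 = (s + 2)*(s^3 + 10*s^2 + 33*s + 36) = (s + 2)*(s + 3)*(s^2 + 7*s + 12) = (s + 2)*(s + 3)*(s + 4)*(s + 3)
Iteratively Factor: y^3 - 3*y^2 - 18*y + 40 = (y - 5)*(y^2 + 2*y - 8) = (y - 5)*(y + 4)*(y - 2)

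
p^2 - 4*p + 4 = (p - 2)^2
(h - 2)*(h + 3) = h^2 + h - 6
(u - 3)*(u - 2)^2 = u^3 - 7*u^2 + 16*u - 12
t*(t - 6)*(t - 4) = t^3 - 10*t^2 + 24*t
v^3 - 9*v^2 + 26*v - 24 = (v - 4)*(v - 3)*(v - 2)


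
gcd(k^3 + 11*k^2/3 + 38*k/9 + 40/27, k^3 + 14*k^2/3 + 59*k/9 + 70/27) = k^2 + 7*k/3 + 10/9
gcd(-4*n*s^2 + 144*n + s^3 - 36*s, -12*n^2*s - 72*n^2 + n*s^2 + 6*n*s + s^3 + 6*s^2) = s + 6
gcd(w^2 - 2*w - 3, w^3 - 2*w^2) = 1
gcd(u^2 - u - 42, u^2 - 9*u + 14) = u - 7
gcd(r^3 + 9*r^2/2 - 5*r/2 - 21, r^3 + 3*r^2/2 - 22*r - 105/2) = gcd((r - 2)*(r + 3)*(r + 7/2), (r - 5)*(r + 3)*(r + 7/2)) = r^2 + 13*r/2 + 21/2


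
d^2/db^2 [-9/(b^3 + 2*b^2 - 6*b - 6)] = 18*((3*b + 2)*(b^3 + 2*b^2 - 6*b - 6) - (3*b^2 + 4*b - 6)^2)/(b^3 + 2*b^2 - 6*b - 6)^3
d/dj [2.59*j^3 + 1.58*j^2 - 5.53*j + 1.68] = 7.77*j^2 + 3.16*j - 5.53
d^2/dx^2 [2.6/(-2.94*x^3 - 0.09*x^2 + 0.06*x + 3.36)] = ((45.864*x + 0.468)*(2.94*x^3 + 0.09*x^2 - 0.06*x - 3.36) - 2.6*(8.82*x^2 + 0.18*x - 0.06)*(17.64*x^2 + 0.36*x - 0.12))/(2.94*x^3 + 0.09*x^2 - 0.06*x - 3.36)^3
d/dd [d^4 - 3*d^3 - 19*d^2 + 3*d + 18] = 4*d^3 - 9*d^2 - 38*d + 3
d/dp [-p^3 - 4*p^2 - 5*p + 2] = -3*p^2 - 8*p - 5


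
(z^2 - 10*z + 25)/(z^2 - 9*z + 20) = (z - 5)/(z - 4)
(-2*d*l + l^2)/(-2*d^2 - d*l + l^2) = l/(d + l)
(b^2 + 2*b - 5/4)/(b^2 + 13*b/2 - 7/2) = (b + 5/2)/(b + 7)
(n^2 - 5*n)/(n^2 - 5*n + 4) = n*(n - 5)/(n^2 - 5*n + 4)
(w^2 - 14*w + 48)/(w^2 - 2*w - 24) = (w - 8)/(w + 4)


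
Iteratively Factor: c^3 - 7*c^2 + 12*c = (c)*(c^2 - 7*c + 12) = c*(c - 4)*(c - 3)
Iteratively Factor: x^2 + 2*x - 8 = (x + 4)*(x - 2)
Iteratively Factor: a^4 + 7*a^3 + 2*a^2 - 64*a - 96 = (a + 4)*(a^3 + 3*a^2 - 10*a - 24) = (a + 4)^2*(a^2 - a - 6) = (a - 3)*(a + 4)^2*(a + 2)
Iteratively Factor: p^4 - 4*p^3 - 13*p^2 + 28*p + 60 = (p - 5)*(p^3 + p^2 - 8*p - 12) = (p - 5)*(p + 2)*(p^2 - p - 6) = (p - 5)*(p + 2)^2*(p - 3)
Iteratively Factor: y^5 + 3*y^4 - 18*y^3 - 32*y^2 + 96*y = (y - 3)*(y^4 + 6*y^3 - 32*y) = (y - 3)*(y + 4)*(y^3 + 2*y^2 - 8*y) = y*(y - 3)*(y + 4)*(y^2 + 2*y - 8) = y*(y - 3)*(y - 2)*(y + 4)*(y + 4)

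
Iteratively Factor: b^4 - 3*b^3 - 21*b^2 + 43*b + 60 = (b - 5)*(b^3 + 2*b^2 - 11*b - 12) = (b - 5)*(b + 4)*(b^2 - 2*b - 3) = (b - 5)*(b + 1)*(b + 4)*(b - 3)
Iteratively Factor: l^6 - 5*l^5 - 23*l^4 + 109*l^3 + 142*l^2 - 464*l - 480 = (l + 4)*(l^5 - 9*l^4 + 13*l^3 + 57*l^2 - 86*l - 120) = (l - 5)*(l + 4)*(l^4 - 4*l^3 - 7*l^2 + 22*l + 24) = (l - 5)*(l - 3)*(l + 4)*(l^3 - l^2 - 10*l - 8) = (l - 5)*(l - 3)*(l + 2)*(l + 4)*(l^2 - 3*l - 4) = (l - 5)*(l - 4)*(l - 3)*(l + 2)*(l + 4)*(l + 1)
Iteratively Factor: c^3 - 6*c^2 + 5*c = (c - 5)*(c^2 - c) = c*(c - 5)*(c - 1)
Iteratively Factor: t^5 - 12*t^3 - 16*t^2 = (t - 4)*(t^4 + 4*t^3 + 4*t^2) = (t - 4)*(t + 2)*(t^3 + 2*t^2) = t*(t - 4)*(t + 2)*(t^2 + 2*t) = t^2*(t - 4)*(t + 2)*(t + 2)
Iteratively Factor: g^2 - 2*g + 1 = (g - 1)*(g - 1)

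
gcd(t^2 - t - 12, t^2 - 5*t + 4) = t - 4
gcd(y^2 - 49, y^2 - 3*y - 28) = y - 7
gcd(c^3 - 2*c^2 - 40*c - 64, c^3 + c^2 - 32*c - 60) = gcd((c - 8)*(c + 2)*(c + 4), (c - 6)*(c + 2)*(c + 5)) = c + 2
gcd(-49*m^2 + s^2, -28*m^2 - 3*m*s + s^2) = -7*m + s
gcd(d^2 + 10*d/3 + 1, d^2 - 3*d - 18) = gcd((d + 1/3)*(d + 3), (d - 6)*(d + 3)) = d + 3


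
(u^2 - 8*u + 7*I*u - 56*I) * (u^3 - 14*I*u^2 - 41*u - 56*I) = u^5 - 8*u^4 - 7*I*u^4 + 57*u^3 + 56*I*u^3 - 456*u^2 - 343*I*u^2 + 392*u + 2744*I*u - 3136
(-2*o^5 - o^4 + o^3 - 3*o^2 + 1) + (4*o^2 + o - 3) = -2*o^5 - o^4 + o^3 + o^2 + o - 2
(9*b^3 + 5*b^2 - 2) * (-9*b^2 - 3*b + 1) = -81*b^5 - 72*b^4 - 6*b^3 + 23*b^2 + 6*b - 2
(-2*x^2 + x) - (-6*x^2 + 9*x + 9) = 4*x^2 - 8*x - 9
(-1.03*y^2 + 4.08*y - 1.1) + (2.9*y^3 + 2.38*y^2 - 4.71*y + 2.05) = 2.9*y^3 + 1.35*y^2 - 0.63*y + 0.95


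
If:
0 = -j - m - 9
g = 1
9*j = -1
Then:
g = 1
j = -1/9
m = -80/9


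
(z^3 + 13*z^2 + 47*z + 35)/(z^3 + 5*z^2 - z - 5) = (z + 7)/(z - 1)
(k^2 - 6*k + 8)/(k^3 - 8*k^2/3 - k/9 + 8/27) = 27*(k^2 - 6*k + 8)/(27*k^3 - 72*k^2 - 3*k + 8)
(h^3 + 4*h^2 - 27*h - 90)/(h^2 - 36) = (h^2 - 2*h - 15)/(h - 6)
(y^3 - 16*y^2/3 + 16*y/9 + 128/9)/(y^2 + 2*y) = (9*y^3 - 48*y^2 + 16*y + 128)/(9*y*(y + 2))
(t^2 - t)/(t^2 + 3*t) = (t - 1)/(t + 3)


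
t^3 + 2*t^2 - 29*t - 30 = (t - 5)*(t + 1)*(t + 6)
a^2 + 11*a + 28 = (a + 4)*(a + 7)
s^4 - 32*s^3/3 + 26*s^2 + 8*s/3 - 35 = (s - 7)*(s - 3)*(s - 5/3)*(s + 1)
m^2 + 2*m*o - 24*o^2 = (m - 4*o)*(m + 6*o)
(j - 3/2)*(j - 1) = j^2 - 5*j/2 + 3/2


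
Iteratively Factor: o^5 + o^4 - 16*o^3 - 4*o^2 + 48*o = (o - 3)*(o^4 + 4*o^3 - 4*o^2 - 16*o) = o*(o - 3)*(o^3 + 4*o^2 - 4*o - 16) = o*(o - 3)*(o + 2)*(o^2 + 2*o - 8) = o*(o - 3)*(o + 2)*(o + 4)*(o - 2)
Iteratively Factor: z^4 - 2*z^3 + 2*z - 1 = (z + 1)*(z^3 - 3*z^2 + 3*z - 1) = (z - 1)*(z + 1)*(z^2 - 2*z + 1) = (z - 1)^2*(z + 1)*(z - 1)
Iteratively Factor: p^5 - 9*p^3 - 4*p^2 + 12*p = (p + 2)*(p^4 - 2*p^3 - 5*p^2 + 6*p) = (p - 3)*(p + 2)*(p^3 + p^2 - 2*p) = (p - 3)*(p - 1)*(p + 2)*(p^2 + 2*p) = (p - 3)*(p - 1)*(p + 2)^2*(p)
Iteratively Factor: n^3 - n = (n + 1)*(n^2 - n) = n*(n + 1)*(n - 1)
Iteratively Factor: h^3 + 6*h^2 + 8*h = (h + 4)*(h^2 + 2*h) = (h + 2)*(h + 4)*(h)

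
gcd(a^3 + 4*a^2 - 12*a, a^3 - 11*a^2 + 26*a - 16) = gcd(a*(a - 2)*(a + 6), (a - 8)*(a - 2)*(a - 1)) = a - 2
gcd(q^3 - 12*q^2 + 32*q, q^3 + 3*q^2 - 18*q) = q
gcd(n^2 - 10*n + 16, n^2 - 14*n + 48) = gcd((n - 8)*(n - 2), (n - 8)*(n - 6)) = n - 8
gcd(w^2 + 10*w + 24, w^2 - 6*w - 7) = 1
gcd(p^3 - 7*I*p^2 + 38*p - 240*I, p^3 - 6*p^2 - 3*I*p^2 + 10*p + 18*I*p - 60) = p - 5*I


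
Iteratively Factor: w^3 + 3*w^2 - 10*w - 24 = (w + 2)*(w^2 + w - 12) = (w + 2)*(w + 4)*(w - 3)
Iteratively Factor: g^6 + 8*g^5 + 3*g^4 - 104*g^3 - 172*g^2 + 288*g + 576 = (g - 2)*(g^5 + 10*g^4 + 23*g^3 - 58*g^2 - 288*g - 288) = (g - 3)*(g - 2)*(g^4 + 13*g^3 + 62*g^2 + 128*g + 96) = (g - 3)*(g - 2)*(g + 3)*(g^3 + 10*g^2 + 32*g + 32) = (g - 3)*(g - 2)*(g + 3)*(g + 4)*(g^2 + 6*g + 8) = (g - 3)*(g - 2)*(g + 2)*(g + 3)*(g + 4)*(g + 4)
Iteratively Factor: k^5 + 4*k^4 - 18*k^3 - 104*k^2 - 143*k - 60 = (k + 4)*(k^4 - 18*k^2 - 32*k - 15) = (k + 3)*(k + 4)*(k^3 - 3*k^2 - 9*k - 5) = (k + 1)*(k + 3)*(k + 4)*(k^2 - 4*k - 5) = (k - 5)*(k + 1)*(k + 3)*(k + 4)*(k + 1)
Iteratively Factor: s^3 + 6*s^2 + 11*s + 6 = (s + 3)*(s^2 + 3*s + 2) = (s + 2)*(s + 3)*(s + 1)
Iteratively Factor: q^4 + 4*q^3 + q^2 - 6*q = (q)*(q^3 + 4*q^2 + q - 6) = q*(q - 1)*(q^2 + 5*q + 6) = q*(q - 1)*(q + 3)*(q + 2)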